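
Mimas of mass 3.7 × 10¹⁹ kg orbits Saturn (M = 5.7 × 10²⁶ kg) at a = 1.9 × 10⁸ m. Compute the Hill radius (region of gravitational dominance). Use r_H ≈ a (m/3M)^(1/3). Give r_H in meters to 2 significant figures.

r_H ≈ a (m/3M)^(1/3)
    = (1.9 × 10⁸) × (3.7 × 10¹⁹ / (3 × 5.7 × 10²⁶))^(1/3)
    = 5.3 × 10⁵ m

5.3 × 10⁵ m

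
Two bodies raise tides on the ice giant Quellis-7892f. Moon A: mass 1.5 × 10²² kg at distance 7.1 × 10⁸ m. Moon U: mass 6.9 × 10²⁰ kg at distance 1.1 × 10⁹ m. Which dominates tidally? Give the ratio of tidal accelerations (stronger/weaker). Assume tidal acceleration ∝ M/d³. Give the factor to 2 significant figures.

Moon A, by a factor of ≈ 81

Tidal acceleration ∝ M/d³, so compare M/d³ for each.
Moon A: (1.5 × 10²²) / (7.1 × 10⁸)³ = 4.191 × 10⁻⁵
Moon U: (6.9 × 10²⁰) / (1.1 × 10⁹)³ = 5.184 × 10⁻⁷
Ratio (larger/smaller) = 81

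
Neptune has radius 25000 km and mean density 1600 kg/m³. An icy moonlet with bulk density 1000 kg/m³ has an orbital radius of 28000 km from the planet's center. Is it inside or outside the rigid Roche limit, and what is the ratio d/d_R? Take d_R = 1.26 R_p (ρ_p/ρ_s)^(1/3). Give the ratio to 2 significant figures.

d_R = 1.26 × (25000 km) × (1600/1000)^(1/3) = 36840 km
d/d_R = (28000) / (36840) = 0.76
Since d/d_R < 1, the body is inside the Roche limit.

inside; d/d_R ≈ 0.76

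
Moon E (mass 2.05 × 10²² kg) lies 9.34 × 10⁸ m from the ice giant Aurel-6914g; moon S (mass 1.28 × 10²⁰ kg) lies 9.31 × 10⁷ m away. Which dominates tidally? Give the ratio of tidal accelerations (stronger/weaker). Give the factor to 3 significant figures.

Moon S, by a factor of ≈ 6.30

The tide-raising term goes as M/d³ (the gradient of a 1/d² field).
Moon E: (2.05 × 10²²) / (9.34 × 10⁸)³ = 2.516 × 10⁻⁵
Moon S: (1.28 × 10²⁰) / (9.31 × 10⁷)³ = 1.586 × 10⁻⁴
Ratio (larger/smaller) = 6.30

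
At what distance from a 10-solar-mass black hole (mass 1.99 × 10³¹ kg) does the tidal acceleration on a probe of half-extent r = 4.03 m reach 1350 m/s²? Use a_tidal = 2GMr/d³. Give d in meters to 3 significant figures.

1.99 × 10⁶ m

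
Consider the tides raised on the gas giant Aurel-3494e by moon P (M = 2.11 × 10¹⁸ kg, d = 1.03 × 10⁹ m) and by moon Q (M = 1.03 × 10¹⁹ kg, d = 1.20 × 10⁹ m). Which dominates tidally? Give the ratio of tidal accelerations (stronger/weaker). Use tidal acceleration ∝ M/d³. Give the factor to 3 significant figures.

Tidal stretch scales as M/d³; compute that for each body.
Moon P: (2.11 × 10¹⁸) / (1.03 × 10⁹)³ = 1.931 × 10⁻⁹
Moon Q: (1.03 × 10¹⁹) / (1.20 × 10⁹)³ = 5.961 × 10⁻⁹
Ratio (larger/smaller) = 3.09

Moon Q, by a factor of ≈ 3.09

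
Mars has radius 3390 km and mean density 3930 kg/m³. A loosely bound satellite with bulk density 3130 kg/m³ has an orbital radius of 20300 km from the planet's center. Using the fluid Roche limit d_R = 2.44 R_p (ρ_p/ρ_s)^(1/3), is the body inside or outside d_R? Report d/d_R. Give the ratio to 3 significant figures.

d_R = 2.44 × (3390 km) × (3930/3130)^(1/3) = 8924 km
d/d_R = (20300) / (8924) = 2.27
Since d/d_R > 1, the body is outside the Roche limit.

outside; d/d_R ≈ 2.27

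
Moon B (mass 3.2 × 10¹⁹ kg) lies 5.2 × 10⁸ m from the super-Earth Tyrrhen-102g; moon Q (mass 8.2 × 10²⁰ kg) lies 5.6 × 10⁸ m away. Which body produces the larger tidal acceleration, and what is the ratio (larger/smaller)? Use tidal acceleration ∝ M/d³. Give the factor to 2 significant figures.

Moon Q, by a factor of ≈ 21

Compare M/d³ for the two perturbers:
Moon B: (3.2 × 10¹⁹) / (5.2 × 10⁸)³ = 2.276 × 10⁻⁷
Moon Q: (8.2 × 10²⁰) / (5.6 × 10⁸)³ = 4.669 × 10⁻⁶
Ratio (larger/smaller) = 21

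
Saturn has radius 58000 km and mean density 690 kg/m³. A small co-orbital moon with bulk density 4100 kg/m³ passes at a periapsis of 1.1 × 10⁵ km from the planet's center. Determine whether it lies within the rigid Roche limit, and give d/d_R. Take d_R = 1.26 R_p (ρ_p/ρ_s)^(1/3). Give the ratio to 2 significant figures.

outside; d/d_R ≈ 2.7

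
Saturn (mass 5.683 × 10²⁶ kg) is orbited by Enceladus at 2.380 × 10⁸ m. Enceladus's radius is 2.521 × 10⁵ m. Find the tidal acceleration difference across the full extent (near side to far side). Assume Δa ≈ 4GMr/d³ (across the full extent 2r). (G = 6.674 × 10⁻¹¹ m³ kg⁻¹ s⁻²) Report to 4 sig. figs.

2.837 × 10⁻³ m/s²

a_tidal = 4GMr/d³
        = 4 × (6.674 × 10⁻¹¹) × (5.683 × 10²⁶) × (2.521 × 10⁵) / (2.380 × 10⁸)³
        = 2.837 × 10⁻³ m/s²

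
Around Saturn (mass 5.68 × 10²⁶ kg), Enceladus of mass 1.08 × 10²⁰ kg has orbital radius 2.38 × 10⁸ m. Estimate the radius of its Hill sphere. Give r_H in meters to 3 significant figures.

9.49 × 10⁵ m

r_H ≈ a (m/3M)^(1/3)
    = (2.38 × 10⁸) × (1.08 × 10²⁰ / (3 × 5.68 × 10²⁶))^(1/3)
    = 9.49 × 10⁵ m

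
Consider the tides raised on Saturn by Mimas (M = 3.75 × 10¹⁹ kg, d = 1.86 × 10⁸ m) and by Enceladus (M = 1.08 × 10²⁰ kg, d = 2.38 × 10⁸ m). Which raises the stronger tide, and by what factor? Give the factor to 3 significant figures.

Tidal acceleration ∝ M/d³, so compare M/d³ for each.
Mimas: (3.75 × 10¹⁹) / (1.86 × 10⁸)³ = 5.828 × 10⁻⁶
Enceladus: (1.08 × 10²⁰) / (2.38 × 10⁸)³ = 8.011 × 10⁻⁶
Ratio (larger/smaller) = 1.37

Enceladus, by a factor of ≈ 1.37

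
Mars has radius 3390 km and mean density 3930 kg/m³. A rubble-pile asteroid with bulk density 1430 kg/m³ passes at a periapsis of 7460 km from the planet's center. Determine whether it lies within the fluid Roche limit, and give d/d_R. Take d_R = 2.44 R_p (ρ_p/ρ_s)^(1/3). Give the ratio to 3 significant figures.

inside; d/d_R ≈ 0.644

d_R = 2.44 × (3390 km) × (3930/1430)^(1/3) = 11590 km
d/d_R = (7460) / (11590) = 0.644
Since d/d_R < 1, the body is inside the Roche limit.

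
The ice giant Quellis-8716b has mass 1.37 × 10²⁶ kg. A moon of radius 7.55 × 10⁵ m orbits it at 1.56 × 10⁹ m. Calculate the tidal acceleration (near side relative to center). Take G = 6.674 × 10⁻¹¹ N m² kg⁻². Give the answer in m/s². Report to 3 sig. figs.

Since r ≪ d, expand the inverse-square field across one radius to get the leading 2GMr/d³ term.
Δa = 2GMr/d³
   = 2 × (6.674 × 10⁻¹¹) × (1.37 × 10²⁶) × (7.55 × 10⁵) / (1.56 × 10⁹)³
   = 3.64 × 10⁻⁶ m/s²

3.64 × 10⁻⁶ m/s²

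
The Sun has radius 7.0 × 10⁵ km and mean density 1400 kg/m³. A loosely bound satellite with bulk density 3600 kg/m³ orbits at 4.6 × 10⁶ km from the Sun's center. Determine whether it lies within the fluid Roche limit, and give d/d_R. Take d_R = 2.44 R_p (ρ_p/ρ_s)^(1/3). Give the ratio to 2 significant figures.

outside; d/d_R ≈ 3.7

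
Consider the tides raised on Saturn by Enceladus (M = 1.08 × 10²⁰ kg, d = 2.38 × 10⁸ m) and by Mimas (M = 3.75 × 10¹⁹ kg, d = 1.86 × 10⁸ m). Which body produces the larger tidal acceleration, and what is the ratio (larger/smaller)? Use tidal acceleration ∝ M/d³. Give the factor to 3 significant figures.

The tide-raising term goes as M/d³ (the gradient of a 1/d² field).
Enceladus: (1.08 × 10²⁰) / (2.38 × 10⁸)³ = 8.011 × 10⁻⁶
Mimas: (3.75 × 10¹⁹) / (1.86 × 10⁸)³ = 5.828 × 10⁻⁶
Ratio (larger/smaller) = 1.37

Enceladus, by a factor of ≈ 1.37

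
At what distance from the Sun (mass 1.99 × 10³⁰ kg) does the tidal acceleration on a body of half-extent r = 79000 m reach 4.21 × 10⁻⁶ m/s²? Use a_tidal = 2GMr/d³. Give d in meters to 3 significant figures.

2GMr/d³ = a_tidal  ⇒  d = (2GMr / a_tidal)^(1/3)
d = (2 × 6.674×10⁻¹¹ × (1.99 × 10³⁰) × (79000) / (4.21 × 10⁻⁶))^(1/3)
  = 1.71 × 10¹⁰ m

1.71 × 10¹⁰ m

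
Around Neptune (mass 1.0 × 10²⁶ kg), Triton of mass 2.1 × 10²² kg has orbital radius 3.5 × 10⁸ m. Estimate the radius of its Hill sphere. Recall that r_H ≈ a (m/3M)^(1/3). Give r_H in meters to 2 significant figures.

1.4 × 10⁷ m

r_H ≈ a (m/3M)^(1/3)
    = (3.5 × 10⁸) × (2.1 × 10²² / (3 × 1.0 × 10²⁶))^(1/3)
    = 1.4 × 10⁷ m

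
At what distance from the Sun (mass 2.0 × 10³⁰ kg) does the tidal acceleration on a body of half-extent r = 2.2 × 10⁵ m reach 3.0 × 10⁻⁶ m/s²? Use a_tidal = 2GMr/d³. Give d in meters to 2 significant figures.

2.7 × 10¹⁰ m

2GMr/d³ = a_tidal  ⇒  d = (2GMr / a_tidal)^(1/3)
d = (2 × 6.674×10⁻¹¹ × (2.0 × 10³⁰) × (2.2 × 10⁵) / (3.0 × 10⁻⁶))^(1/3)
  = 2.7 × 10¹⁰ m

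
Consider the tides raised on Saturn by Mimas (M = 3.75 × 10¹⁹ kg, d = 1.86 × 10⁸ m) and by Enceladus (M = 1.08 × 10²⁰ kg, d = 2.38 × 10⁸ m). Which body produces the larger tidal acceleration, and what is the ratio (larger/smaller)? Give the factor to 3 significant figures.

Enceladus, by a factor of ≈ 1.37

The tide-raising term goes as M/d³ (the gradient of a 1/d² field).
Mimas: (3.75 × 10¹⁹) / (1.86 × 10⁸)³ = 5.828 × 10⁻⁶
Enceladus: (1.08 × 10²⁰) / (2.38 × 10⁸)³ = 8.011 × 10⁻⁶
Ratio (larger/smaller) = 1.37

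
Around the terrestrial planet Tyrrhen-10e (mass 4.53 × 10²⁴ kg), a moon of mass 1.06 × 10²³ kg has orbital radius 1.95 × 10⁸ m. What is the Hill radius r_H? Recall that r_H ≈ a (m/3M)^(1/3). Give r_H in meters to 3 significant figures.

3.87 × 10⁷ m

r_H ≈ a (m/3M)^(1/3)
    = (1.95 × 10⁸) × (1.06 × 10²³ / (3 × 4.53 × 10²⁴))^(1/3)
    = 3.87 × 10⁷ m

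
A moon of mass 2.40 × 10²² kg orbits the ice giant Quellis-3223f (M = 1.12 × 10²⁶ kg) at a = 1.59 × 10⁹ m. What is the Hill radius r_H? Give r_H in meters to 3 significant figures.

r_H ≈ a (m/3M)^(1/3)
    = (1.59 × 10⁹) × (2.40 × 10²² / (3 × 1.12 × 10²⁶))^(1/3)
    = 6.60 × 10⁷ m

6.60 × 10⁷ m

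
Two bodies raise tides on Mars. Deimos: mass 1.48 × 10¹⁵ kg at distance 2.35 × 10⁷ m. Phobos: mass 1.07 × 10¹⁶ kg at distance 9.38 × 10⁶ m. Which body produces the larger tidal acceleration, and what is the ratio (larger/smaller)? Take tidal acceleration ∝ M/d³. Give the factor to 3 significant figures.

Tidal acceleration ∝ M/d³, so compare M/d³ for each.
Deimos: (1.48 × 10¹⁵) / (2.35 × 10⁷)³ = 1.140 × 10⁻⁷
Phobos: (1.07 × 10¹⁶) / (9.38 × 10⁶)³ = 1.297 × 10⁻⁵
Ratio (larger/smaller) = 114

Phobos, by a factor of ≈ 114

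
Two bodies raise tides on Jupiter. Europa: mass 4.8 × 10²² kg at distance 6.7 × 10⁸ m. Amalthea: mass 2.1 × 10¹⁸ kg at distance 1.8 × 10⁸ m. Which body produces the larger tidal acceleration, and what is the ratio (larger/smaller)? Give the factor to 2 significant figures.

Europa, by a factor of ≈ 440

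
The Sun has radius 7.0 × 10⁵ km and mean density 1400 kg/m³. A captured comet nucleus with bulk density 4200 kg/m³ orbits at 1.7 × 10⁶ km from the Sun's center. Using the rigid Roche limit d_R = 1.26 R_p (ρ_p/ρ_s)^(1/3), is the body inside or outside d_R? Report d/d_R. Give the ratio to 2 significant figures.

outside; d/d_R ≈ 2.8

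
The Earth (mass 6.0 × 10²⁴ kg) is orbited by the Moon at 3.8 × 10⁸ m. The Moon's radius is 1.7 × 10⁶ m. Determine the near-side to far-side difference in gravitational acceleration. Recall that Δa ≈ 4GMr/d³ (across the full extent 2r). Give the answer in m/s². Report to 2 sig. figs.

5.0 × 10⁻⁵ m/s²

Δa = 4GMr/d³
   = 4 × (6.674 × 10⁻¹¹) × (6.0 × 10²⁴) × (1.7 × 10⁶) / (3.8 × 10⁸)³
   = 5.0 × 10⁻⁵ m/s²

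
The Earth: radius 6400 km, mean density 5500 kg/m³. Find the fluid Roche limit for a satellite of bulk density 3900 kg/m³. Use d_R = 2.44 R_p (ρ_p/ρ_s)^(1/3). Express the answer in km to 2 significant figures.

d_R = 2.44 × 6400 km × (5500/3900)^(1/3)
    = 18000 km

18000 km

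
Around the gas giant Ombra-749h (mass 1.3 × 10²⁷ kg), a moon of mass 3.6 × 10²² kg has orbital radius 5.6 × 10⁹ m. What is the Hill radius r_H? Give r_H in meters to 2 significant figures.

1.2 × 10⁸ m

r_H ≈ a (m/3M)^(1/3)
    = (5.6 × 10⁹) × (3.6 × 10²² / (3 × 1.3 × 10²⁷))^(1/3)
    = 1.2 × 10⁸ m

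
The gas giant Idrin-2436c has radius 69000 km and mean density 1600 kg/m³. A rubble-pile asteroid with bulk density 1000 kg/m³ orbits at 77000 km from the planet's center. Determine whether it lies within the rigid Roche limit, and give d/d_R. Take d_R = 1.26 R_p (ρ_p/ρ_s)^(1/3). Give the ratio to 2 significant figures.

d_R = 1.26 × (69000 km) × (1600/1000)^(1/3) = 1.017 × 10⁵ km
d/d_R = (77000) / (1.017 × 10⁵) = 0.76
Since d/d_R < 1, the body is inside the Roche limit.

inside; d/d_R ≈ 0.76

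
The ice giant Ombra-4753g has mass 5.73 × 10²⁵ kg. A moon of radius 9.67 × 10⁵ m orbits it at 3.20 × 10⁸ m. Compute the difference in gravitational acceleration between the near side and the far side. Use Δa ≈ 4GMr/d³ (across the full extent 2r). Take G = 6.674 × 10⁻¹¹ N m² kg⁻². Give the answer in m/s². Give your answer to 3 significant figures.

The field gradient is 2GM/d³; across the full diameter 2r the difference is 4GMr/d³.
a_tidal = 4GMr/d³
        = 4 × (6.674 × 10⁻¹¹) × (5.73 × 10²⁵) × (9.67 × 10⁵) / (3.20 × 10⁸)³
        = 4.51 × 10⁻⁴ m/s²

4.51 × 10⁻⁴ m/s²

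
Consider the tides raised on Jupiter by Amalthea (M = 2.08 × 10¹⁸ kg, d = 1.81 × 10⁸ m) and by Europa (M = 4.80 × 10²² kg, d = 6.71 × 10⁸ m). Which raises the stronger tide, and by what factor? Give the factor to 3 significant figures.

Tidal stretch scales as M/d³; compute that for each body.
Amalthea: (2.08 × 10¹⁸) / (1.81 × 10⁸)³ = 3.508 × 10⁻⁷
Europa: (4.80 × 10²²) / (6.71 × 10⁸)³ = 1.589 × 10⁻⁴
Ratio (larger/smaller) = 453

Europa, by a factor of ≈ 453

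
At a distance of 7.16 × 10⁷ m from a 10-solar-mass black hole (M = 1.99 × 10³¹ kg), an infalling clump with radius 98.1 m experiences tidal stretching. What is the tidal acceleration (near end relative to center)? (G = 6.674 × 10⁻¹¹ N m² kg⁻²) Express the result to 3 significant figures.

7.10 × 10⁻¹ m/s²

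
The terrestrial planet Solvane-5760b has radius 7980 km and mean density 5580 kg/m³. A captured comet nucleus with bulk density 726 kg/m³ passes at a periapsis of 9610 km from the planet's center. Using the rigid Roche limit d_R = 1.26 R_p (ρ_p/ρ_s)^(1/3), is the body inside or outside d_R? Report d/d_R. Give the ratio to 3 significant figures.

d_R = 1.26 × (7980 km) × (5580/726)^(1/3) = 19840 km
d/d_R = (9610) / (19840) = 0.484
Since d/d_R < 1, the body is inside the Roche limit.

inside; d/d_R ≈ 0.484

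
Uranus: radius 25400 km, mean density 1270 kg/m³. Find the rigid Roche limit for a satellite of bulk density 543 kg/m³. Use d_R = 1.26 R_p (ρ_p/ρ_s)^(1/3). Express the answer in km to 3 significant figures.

d_R = 1.26 × 25400 km × (1270/543)^(1/3)
    = 42500 km

42500 km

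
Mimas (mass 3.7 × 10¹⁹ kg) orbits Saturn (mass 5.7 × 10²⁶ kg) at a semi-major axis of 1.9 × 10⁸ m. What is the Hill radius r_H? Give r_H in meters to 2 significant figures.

5.3 × 10⁵ m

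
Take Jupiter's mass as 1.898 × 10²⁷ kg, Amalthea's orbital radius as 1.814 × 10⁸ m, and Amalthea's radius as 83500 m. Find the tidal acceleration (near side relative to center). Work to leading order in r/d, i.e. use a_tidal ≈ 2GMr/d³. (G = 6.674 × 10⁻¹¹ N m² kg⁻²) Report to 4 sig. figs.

Δg = 2GMr/d³
   = 2 × (6.674 × 10⁻¹¹) × (1.898 × 10²⁷) × (83500) / (1.814 × 10⁸)³
   = 3.544 × 10⁻³ m/s²

3.544 × 10⁻³ m/s²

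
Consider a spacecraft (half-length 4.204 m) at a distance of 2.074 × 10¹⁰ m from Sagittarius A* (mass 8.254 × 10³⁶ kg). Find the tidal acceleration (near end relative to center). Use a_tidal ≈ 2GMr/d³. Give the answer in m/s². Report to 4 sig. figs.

Δa = 2GMr/d³
   = 2 × (6.674 × 10⁻¹¹) × (8.254 × 10³⁶) × (4.204) / (2.074 × 10¹⁰)³
   = 5.192 × 10⁻⁴ m/s²

5.192 × 10⁻⁴ m/s²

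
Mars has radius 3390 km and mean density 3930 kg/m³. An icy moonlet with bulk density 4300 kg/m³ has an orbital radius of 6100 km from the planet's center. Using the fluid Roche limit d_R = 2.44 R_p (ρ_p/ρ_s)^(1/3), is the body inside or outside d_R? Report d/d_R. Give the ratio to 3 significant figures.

inside; d/d_R ≈ 0.760

d_R = 2.44 × (3390 km) × (3930/4300)^(1/3) = 8027 km
d/d_R = (6100) / (8027) = 0.760
Since d/d_R < 1, the body is inside the Roche limit.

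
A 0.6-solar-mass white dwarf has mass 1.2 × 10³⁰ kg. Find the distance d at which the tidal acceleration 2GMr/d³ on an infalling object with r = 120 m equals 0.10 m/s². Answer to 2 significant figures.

5.8 × 10⁷ m

2GMr/d³ = a_tidal  ⇒  d = (2GMr / a_tidal)^(1/3)
d = (2 × 6.674×10⁻¹¹ × (1.2 × 10³⁰) × (120) / (0.10))^(1/3)
  = 5.8 × 10⁷ m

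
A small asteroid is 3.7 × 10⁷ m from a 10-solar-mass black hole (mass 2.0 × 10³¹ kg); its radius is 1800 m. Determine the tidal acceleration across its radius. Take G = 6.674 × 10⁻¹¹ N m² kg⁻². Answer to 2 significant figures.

a_tidal = 2GMr/d³
        = 2 × (6.674 × 10⁻¹¹) × (2.0 × 10³¹) × (1800) / (3.7 × 10⁷)³
        = 9.5 × 10¹ m/s²

9.5 × 10¹ m/s²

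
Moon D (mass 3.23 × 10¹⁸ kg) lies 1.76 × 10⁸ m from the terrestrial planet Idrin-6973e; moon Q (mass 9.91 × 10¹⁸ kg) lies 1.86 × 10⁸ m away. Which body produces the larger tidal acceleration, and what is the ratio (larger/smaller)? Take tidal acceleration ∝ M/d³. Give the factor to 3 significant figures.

Moon Q, by a factor of ≈ 2.60

The tide-raising term goes as M/d³ (the gradient of a 1/d² field).
Moon D: (3.23 × 10¹⁸) / (1.76 × 10⁸)³ = 5.925 × 10⁻⁷
Moon Q: (9.91 × 10¹⁸) / (1.86 × 10⁸)³ = 1.540 × 10⁻⁶
Ratio (larger/smaller) = 2.60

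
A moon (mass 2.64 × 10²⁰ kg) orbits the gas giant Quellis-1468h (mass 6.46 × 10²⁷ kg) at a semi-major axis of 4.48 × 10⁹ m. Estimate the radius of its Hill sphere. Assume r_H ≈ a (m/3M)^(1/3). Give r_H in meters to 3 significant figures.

r_H ≈ a (m/3M)^(1/3)
    = (4.48 × 10⁹) × (2.64 × 10²⁰ / (3 × 6.46 × 10²⁷))^(1/3)
    = 1.07 × 10⁷ m

1.07 × 10⁷ m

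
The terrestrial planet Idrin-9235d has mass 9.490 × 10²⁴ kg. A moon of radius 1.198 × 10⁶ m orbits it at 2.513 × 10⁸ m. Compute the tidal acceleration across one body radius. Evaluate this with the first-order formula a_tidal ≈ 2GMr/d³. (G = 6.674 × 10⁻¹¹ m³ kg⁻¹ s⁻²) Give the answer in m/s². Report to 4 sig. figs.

Δg = 2GMr/d³
   = 2 × (6.674 × 10⁻¹¹) × (9.490 × 10²⁴) × (1.198 × 10⁶) / (2.513 × 10⁸)³
   = 9.562 × 10⁻⁵ m/s²

9.562 × 10⁻⁵ m/s²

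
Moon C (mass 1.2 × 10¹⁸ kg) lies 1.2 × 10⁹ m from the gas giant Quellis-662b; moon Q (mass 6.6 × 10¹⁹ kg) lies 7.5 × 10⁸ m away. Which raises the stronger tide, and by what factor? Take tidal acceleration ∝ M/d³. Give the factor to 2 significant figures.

Moon Q, by a factor of ≈ 230

Tidal stretch scales as M/d³; compute that for each body.
Moon C: (1.2 × 10¹⁸) / (1.2 × 10⁹)³ = 6.944 × 10⁻¹⁰
Moon Q: (6.6 × 10¹⁹) / (7.5 × 10⁸)³ = 1.564 × 10⁻⁷
Ratio (larger/smaller) = 230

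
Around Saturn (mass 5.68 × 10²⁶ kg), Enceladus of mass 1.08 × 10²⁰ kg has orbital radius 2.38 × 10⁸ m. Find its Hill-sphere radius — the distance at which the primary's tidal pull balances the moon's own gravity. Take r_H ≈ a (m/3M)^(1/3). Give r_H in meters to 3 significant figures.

9.49 × 10⁵ m

r_H ≈ a (m/3M)^(1/3)
    = (2.38 × 10⁸) × (1.08 × 10²⁰ / (3 × 5.68 × 10²⁶))^(1/3)
    = 9.49 × 10⁵ m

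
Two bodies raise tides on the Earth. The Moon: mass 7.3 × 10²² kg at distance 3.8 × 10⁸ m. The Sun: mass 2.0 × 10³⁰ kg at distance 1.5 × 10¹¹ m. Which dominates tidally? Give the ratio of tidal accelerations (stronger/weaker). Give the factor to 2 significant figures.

The Moon, by a factor of ≈ 2.2

Compare M/d³ for the two perturbers:
The Moon: (7.3 × 10²²) / (3.8 × 10⁸)³ = 1.330 × 10⁻³
The Sun: (2.0 × 10³⁰) / (1.5 × 10¹¹)³ = 5.926 × 10⁻⁴
Ratio (larger/smaller) = 2.2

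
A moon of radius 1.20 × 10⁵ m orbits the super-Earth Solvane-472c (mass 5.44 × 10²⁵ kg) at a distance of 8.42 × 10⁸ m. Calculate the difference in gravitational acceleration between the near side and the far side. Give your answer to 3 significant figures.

2.92 × 10⁻⁶ m/s²

a_tidal = 4GMr/d³
        = 4 × (6.674 × 10⁻¹¹) × (5.44 × 10²⁵) × (1.20 × 10⁵) / (8.42 × 10⁸)³
        = 2.92 × 10⁻⁶ m/s²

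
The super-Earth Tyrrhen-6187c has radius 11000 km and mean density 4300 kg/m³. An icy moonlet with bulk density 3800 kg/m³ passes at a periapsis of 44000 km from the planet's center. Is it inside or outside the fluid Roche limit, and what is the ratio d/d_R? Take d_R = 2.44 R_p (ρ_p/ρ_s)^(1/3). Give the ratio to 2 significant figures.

outside; d/d_R ≈ 1.6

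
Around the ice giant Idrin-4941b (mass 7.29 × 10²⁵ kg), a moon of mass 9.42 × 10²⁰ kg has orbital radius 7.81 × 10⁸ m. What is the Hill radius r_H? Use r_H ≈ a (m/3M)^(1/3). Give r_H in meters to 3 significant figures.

1.27 × 10⁷ m

r_H ≈ a (m/3M)^(1/3)
    = (7.81 × 10⁸) × (9.42 × 10²⁰ / (3 × 7.29 × 10²⁵))^(1/3)
    = 1.27 × 10⁷ m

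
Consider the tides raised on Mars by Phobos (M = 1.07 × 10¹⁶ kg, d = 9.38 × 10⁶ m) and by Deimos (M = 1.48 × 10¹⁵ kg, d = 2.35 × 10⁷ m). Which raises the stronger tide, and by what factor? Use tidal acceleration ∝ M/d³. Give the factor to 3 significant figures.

Tidal stretch scales as M/d³; compute that for each body.
Phobos: (1.07 × 10¹⁶) / (9.38 × 10⁶)³ = 1.297 × 10⁻⁵
Deimos: (1.48 × 10¹⁵) / (2.35 × 10⁷)³ = 1.140 × 10⁻⁷
Ratio (larger/smaller) = 114

Phobos, by a factor of ≈ 114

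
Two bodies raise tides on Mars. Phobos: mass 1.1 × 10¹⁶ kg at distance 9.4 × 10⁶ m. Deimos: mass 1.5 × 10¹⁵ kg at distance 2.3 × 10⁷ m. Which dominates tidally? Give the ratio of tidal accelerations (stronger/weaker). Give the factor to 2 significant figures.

Phobos, by a factor of ≈ 110

The tide-raising term goes as M/d³ (the gradient of a 1/d² field).
Phobos: (1.1 × 10¹⁶) / (9.4 × 10⁶)³ = 1.324 × 10⁻⁵
Deimos: (1.5 × 10¹⁵) / (2.3 × 10⁷)³ = 1.233 × 10⁻⁷
Ratio (larger/smaller) = 110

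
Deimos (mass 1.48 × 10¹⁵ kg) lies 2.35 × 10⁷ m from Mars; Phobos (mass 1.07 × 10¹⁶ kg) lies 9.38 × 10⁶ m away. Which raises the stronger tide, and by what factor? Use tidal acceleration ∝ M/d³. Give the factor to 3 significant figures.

Phobos, by a factor of ≈ 114

The tide-raising term goes as M/d³ (the gradient of a 1/d² field).
Deimos: (1.48 × 10¹⁵) / (2.35 × 10⁷)³ = 1.140 × 10⁻⁷
Phobos: (1.07 × 10¹⁶) / (9.38 × 10⁶)³ = 1.297 × 10⁻⁵
Ratio (larger/smaller) = 114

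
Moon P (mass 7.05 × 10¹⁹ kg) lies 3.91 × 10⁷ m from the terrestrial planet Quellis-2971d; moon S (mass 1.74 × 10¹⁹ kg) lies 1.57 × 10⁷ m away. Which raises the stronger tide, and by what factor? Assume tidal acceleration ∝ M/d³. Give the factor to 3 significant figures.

Tidal stretch scales as M/d³; compute that for each body.
Moon P: (7.05 × 10¹⁹) / (3.91 × 10⁷)³ = 1.179 × 10⁻³
Moon S: (1.74 × 10¹⁹) / (1.57 × 10⁷)³ = 4.496 × 10⁻³
Ratio (larger/smaller) = 3.81

Moon S, by a factor of ≈ 3.81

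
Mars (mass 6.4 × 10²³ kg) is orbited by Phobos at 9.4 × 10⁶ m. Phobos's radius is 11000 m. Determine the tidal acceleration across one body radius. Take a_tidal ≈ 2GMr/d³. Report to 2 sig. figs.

a_tidal = 2GMr/d³
        = 2 × (6.674 × 10⁻¹¹) × (6.4 × 10²³) × (11000) / (9.4 × 10⁶)³
        = 1.1 × 10⁻³ m/s²

1.1 × 10⁻³ m/s²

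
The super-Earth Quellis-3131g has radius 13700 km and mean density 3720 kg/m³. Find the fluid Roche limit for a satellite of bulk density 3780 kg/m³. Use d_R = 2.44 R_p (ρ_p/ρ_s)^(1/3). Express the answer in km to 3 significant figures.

33300 km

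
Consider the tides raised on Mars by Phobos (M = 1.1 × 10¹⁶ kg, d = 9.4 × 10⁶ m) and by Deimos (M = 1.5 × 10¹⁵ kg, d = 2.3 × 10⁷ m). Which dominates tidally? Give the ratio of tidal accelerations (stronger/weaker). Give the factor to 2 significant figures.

Phobos, by a factor of ≈ 110

The tide-raising term goes as M/d³ (the gradient of a 1/d² field).
Phobos: (1.1 × 10¹⁶) / (9.4 × 10⁶)³ = 1.324 × 10⁻⁵
Deimos: (1.5 × 10¹⁵) / (2.3 × 10⁷)³ = 1.233 × 10⁻⁷
Ratio (larger/smaller) = 110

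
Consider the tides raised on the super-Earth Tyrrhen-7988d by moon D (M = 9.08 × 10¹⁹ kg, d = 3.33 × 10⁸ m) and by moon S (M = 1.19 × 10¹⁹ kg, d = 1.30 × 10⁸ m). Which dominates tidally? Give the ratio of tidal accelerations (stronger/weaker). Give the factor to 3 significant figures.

Moon S, by a factor of ≈ 2.20

Tidal stretch scales as M/d³; compute that for each body.
Moon D: (9.08 × 10¹⁹) / (3.33 × 10⁸)³ = 2.459 × 10⁻⁶
Moon S: (1.19 × 10¹⁹) / (1.30 × 10⁸)³ = 5.416 × 10⁻⁶
Ratio (larger/smaller) = 2.20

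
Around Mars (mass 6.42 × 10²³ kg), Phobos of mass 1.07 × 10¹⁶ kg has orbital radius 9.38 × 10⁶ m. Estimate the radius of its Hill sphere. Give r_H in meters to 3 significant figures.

r_H ≈ a (m/3M)^(1/3)
    = (9.38 × 10⁶) × (1.07 × 10¹⁶ / (3 × 6.42 × 10²³))^(1/3)
    = 1.66 × 10⁴ m

1.66 × 10⁴ m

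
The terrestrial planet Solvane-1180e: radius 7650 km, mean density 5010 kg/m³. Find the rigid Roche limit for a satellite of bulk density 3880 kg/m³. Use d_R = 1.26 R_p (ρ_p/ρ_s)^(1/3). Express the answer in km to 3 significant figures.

d_R = 1.26 × 7650 km × (5010/3880)^(1/3)
    = 10500 km

10500 km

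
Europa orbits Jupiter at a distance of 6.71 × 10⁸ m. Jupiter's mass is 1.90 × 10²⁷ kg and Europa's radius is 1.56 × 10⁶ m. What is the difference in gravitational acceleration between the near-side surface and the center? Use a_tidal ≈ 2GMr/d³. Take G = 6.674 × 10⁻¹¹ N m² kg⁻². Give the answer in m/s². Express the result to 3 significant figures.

1.31 × 10⁻³ m/s²

Since r ≪ d, expand the inverse-square field across one radius to get the leading 2GMr/d³ term.
a_tidal = 2GMr/d³
        = 2 × (6.674 × 10⁻¹¹) × (1.90 × 10²⁷) × (1.56 × 10⁶) / (6.71 × 10⁸)³
        = 1.31 × 10⁻³ m/s²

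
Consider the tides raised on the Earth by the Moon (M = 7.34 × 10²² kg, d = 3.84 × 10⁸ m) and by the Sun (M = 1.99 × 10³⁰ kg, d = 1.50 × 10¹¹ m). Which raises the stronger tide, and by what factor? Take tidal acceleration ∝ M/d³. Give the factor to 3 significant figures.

Compare M/d³ for the two perturbers:
The Moon: (7.34 × 10²²) / (3.84 × 10⁸)³ = 1.296 × 10⁻³
The Sun: (1.99 × 10³⁰) / (1.50 × 10¹¹)³ = 5.896 × 10⁻⁴
Ratio (larger/smaller) = 2.20

The Moon, by a factor of ≈ 2.20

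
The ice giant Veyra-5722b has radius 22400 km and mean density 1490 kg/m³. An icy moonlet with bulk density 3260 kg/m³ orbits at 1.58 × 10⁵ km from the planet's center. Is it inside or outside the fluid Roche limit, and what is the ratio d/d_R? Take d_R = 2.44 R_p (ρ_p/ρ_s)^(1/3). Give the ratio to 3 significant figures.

d_R = 2.44 × (22400 km) × (1490/3260)^(1/3) = 42100 km
d/d_R = (1.58 × 10⁵) / (42100) = 3.75
Since d/d_R > 1, the body is outside the Roche limit.

outside; d/d_R ≈ 3.75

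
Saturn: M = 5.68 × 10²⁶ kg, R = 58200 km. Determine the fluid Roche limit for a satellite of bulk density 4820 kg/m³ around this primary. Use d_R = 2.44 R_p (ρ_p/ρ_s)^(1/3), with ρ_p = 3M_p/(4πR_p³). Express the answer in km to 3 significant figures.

74200 km

ρ_p = 3M_p/(4πR_p³) = 3 × (5.68 × 10²⁶) / (4π × (5.82 × 10⁷ m)³) = 688 kg/m³
d_R = 2.44 × 58200 km × (688/4820)^(1/3)
    = 74200 km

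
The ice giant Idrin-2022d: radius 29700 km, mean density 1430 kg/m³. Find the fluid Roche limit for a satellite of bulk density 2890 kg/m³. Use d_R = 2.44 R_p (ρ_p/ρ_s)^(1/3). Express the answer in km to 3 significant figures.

d_R = 2.44 × 29700 km × (1430/2890)^(1/3)
    = 57300 km

57300 km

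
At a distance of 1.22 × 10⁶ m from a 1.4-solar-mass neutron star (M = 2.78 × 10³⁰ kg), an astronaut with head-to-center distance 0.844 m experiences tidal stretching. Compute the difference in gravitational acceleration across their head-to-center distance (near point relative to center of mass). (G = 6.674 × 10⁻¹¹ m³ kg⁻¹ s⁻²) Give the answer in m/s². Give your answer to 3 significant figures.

1.72 × 10² m/s²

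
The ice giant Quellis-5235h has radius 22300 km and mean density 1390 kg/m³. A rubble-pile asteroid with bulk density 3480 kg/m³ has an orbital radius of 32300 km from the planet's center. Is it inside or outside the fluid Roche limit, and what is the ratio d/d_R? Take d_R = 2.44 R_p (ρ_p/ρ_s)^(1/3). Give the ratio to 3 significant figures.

inside; d/d_R ≈ 0.806

d_R = 2.44 × (22300 km) × (1390/3480)^(1/3) = 40070 km
d/d_R = (32300) / (40070) = 0.806
Since d/d_R < 1, the body is inside the Roche limit.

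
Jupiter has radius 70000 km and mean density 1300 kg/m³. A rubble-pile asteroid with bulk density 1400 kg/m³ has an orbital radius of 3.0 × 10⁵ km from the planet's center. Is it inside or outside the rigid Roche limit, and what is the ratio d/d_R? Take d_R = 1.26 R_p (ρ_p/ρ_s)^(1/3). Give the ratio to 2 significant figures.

outside; d/d_R ≈ 3.5

d_R = 1.26 × (70000 km) × (1300/1400)^(1/3) = 86050 km
d/d_R = (3.0 × 10⁵) / (86050) = 3.5
Since d/d_R > 1, the body is outside the Roche limit.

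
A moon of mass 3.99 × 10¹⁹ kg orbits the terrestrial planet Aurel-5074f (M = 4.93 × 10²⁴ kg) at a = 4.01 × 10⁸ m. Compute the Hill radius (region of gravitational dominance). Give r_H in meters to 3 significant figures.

r_H ≈ a (m/3M)^(1/3)
    = (4.01 × 10⁸) × (3.99 × 10¹⁹ / (3 × 4.93 × 10²⁴))^(1/3)
    = 5.58 × 10⁶ m

5.58 × 10⁶ m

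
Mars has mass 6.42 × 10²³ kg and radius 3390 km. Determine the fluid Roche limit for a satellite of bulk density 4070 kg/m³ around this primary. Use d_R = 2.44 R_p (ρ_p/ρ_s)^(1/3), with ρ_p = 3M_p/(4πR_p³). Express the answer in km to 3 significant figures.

ρ_p = 3M_p/(4πR_p³) = 3 × (6.42 × 10²³) / (4π × (3.39 × 10⁶ m)³) = 3930 kg/m³
d_R = 2.44 × 3390 km × (3930/4070)^(1/3)
    = 8180 km

8180 km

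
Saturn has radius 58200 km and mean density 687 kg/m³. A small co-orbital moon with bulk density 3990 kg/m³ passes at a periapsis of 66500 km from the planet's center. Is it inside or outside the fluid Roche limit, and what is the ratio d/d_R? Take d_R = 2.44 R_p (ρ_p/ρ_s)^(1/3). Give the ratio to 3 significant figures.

d_R = 2.44 × (58200 km) × (687/3990)^(1/3) = 79000 km
d/d_R = (66500) / (79000) = 0.842
Since d/d_R < 1, the body is inside the Roche limit.

inside; d/d_R ≈ 0.842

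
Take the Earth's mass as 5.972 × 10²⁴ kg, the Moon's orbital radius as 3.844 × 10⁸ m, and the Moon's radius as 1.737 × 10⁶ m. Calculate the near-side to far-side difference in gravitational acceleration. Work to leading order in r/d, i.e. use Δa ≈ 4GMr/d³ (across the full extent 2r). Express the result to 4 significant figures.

a_tidal = 4GMr/d³
        = 4 × (6.674 × 10⁻¹¹) × (5.972 × 10²⁴) × (1.737 × 10⁶) / (3.844 × 10⁸)³
        = 4.875 × 10⁻⁵ m/s²

4.875 × 10⁻⁵ m/s²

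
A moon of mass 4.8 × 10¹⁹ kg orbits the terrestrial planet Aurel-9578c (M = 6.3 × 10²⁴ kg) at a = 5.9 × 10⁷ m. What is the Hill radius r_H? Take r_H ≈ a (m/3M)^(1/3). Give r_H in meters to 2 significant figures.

8.0 × 10⁵ m

r_H ≈ a (m/3M)^(1/3)
    = (5.9 × 10⁷) × (4.8 × 10¹⁹ / (3 × 6.3 × 10²⁴))^(1/3)
    = 8.0 × 10⁵ m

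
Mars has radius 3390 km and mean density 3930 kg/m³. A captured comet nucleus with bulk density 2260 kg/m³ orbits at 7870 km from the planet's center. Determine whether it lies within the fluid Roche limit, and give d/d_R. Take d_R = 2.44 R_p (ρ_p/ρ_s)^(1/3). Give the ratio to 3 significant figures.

d_R = 2.44 × (3390 km) × (3930/2260)^(1/3) = 9947 km
d/d_R = (7870) / (9947) = 0.791
Since d/d_R < 1, the body is inside the Roche limit.

inside; d/d_R ≈ 0.791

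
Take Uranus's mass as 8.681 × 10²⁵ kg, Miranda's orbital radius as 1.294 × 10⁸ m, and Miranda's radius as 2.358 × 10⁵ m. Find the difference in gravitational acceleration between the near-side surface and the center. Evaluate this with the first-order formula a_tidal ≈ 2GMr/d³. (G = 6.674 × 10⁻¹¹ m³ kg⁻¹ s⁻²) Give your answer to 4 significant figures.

1.261 × 10⁻³ m/s²

a_tidal = 2GMr/d³
        = 2 × (6.674 × 10⁻¹¹) × (8.681 × 10²⁵) × (2.358 × 10⁵) / (1.294 × 10⁸)³
        = 1.261 × 10⁻³ m/s²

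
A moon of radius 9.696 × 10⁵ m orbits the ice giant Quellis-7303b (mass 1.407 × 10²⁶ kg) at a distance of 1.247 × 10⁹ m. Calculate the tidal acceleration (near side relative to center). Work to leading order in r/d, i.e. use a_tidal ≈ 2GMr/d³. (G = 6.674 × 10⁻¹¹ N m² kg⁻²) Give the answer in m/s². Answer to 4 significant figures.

9.391 × 10⁻⁶ m/s²

Δg = 2GMr/d³
   = 2 × (6.674 × 10⁻¹¹) × (1.407 × 10²⁶) × (9.696 × 10⁵) / (1.247 × 10⁹)³
   = 9.391 × 10⁻⁶ m/s²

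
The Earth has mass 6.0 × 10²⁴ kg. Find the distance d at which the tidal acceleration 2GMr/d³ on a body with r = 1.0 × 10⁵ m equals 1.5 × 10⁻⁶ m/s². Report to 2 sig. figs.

3.8 × 10⁸ m

2GMr/d³ = a_tidal  ⇒  d = (2GMr / a_tidal)^(1/3)
d = (2 × 6.674×10⁻¹¹ × (6.0 × 10²⁴) × (1.0 × 10⁵) / (1.5 × 10⁻⁶))^(1/3)
  = 3.8 × 10⁸ m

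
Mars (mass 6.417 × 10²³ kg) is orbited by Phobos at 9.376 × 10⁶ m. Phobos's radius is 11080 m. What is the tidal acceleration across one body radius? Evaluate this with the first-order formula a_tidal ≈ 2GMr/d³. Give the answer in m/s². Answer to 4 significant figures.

Δg = 2GMr/d³
   = 2 × (6.674 × 10⁻¹¹) × (6.417 × 10²³) × (11080) / (9.376 × 10⁶)³
   = 1.151 × 10⁻³ m/s²

1.151 × 10⁻³ m/s²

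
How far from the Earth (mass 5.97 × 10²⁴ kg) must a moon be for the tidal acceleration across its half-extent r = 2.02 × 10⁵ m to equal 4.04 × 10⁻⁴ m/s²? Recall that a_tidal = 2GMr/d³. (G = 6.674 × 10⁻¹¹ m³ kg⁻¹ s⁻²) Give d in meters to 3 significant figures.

7.36 × 10⁷ m

2GMr/d³ = a_tidal  ⇒  d = (2GMr / a_tidal)^(1/3)
d = (2 × 6.674×10⁻¹¹ × (5.97 × 10²⁴) × (2.02 × 10⁵) / (4.04 × 10⁻⁴))^(1/3)
  = 7.36 × 10⁷ m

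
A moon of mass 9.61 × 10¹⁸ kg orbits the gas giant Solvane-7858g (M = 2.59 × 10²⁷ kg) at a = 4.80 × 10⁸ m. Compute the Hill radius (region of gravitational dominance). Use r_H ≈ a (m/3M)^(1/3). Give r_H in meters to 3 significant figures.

5.15 × 10⁵ m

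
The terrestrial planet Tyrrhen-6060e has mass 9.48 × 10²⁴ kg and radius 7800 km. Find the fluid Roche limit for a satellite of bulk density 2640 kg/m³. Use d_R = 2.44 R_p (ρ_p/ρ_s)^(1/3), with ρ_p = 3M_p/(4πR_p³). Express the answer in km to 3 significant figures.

23200 km

ρ_p = 3M_p/(4πR_p³) = 3 × (9.48 × 10²⁴) / (4π × (7.80 × 10⁶ m)³) = 4770 kg/m³
d_R = 2.44 × 7800 km × (4770/2640)^(1/3)
    = 23200 km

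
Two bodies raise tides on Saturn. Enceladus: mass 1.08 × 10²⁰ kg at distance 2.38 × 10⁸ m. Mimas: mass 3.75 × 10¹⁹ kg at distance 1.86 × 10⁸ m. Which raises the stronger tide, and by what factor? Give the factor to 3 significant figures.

Enceladus, by a factor of ≈ 1.37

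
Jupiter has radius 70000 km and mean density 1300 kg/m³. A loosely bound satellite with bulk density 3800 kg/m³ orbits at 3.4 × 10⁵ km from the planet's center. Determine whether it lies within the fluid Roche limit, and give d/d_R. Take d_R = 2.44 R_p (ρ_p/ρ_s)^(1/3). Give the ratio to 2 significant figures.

d_R = 2.44 × (70000 km) × (1300/3800)^(1/3) = 1.195 × 10⁵ km
d/d_R = (3.4 × 10⁵) / (1.195 × 10⁵) = 2.8
Since d/d_R > 1, the body is outside the Roche limit.

outside; d/d_R ≈ 2.8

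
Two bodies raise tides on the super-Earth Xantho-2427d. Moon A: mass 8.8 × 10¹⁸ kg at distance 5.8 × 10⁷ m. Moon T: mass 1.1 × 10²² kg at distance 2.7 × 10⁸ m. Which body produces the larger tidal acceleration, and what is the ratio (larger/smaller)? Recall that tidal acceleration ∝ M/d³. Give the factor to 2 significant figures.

Compare M/d³ for the two perturbers:
Moon A: (8.8 × 10¹⁸) / (5.8 × 10⁷)³ = 4.510 × 10⁻⁵
Moon T: (1.1 × 10²²) / (2.7 × 10⁸)³ = 5.589 × 10⁻⁴
Ratio (larger/smaller) = 12

Moon T, by a factor of ≈ 12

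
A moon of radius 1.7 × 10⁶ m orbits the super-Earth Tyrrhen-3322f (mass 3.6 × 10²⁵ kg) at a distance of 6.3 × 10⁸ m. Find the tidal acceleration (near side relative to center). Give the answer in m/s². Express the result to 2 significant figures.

The tidal stretch is the gradient of GM/d² times the body's extent r, hence the 1/d³ dependence.
Δg = 2GMr/d³
   = 2 × (6.674 × 10⁻¹¹) × (3.6 × 10²⁵) × (1.7 × 10⁶) / (6.3 × 10⁸)³
   = 3.3 × 10⁻⁵ m/s²

3.3 × 10⁻⁵ m/s²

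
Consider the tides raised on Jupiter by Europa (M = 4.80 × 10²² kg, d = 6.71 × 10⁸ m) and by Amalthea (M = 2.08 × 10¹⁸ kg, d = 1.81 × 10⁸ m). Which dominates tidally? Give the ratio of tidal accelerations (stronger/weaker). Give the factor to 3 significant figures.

Tidal acceleration ∝ M/d³, so compare M/d³ for each.
Europa: (4.80 × 10²²) / (6.71 × 10⁸)³ = 1.589 × 10⁻⁴
Amalthea: (2.08 × 10¹⁸) / (1.81 × 10⁸)³ = 3.508 × 10⁻⁷
Ratio (larger/smaller) = 453

Europa, by a factor of ≈ 453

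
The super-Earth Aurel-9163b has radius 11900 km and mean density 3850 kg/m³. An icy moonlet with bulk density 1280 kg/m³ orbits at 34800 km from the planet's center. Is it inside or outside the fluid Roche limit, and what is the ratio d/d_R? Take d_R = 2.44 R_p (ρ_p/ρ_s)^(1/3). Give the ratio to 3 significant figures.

inside; d/d_R ≈ 0.830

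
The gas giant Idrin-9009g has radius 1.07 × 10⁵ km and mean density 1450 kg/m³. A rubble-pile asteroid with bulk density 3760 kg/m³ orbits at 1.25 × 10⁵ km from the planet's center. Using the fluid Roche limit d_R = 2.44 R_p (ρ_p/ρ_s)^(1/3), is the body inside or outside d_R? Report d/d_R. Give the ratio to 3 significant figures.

d_R = 2.44 × (1.07 × 10⁵ km) × (1450/3760)^(1/3) = 1.900 × 10⁵ km
d/d_R = (1.25 × 10⁵) / (1.900 × 10⁵) = 0.658
Since d/d_R < 1, the body is inside the Roche limit.

inside; d/d_R ≈ 0.658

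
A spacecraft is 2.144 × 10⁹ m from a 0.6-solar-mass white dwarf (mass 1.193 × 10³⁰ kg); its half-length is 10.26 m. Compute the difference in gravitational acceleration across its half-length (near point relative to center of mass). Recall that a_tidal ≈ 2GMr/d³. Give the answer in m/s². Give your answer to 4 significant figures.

a_tidal = 2GMr/d³
        = 2 × (6.674 × 10⁻¹¹) × (1.193 × 10³⁰) × (10.26) / (2.144 × 10⁹)³
        = 1.658 × 10⁻⁷ m/s²

1.658 × 10⁻⁷ m/s²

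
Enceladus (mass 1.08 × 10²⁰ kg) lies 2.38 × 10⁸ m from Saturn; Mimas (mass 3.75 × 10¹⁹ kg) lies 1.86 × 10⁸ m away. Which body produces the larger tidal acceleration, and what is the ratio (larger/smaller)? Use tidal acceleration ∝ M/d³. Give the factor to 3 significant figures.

Tidal stretch scales as M/d³; compute that for each body.
Enceladus: (1.08 × 10²⁰) / (2.38 × 10⁸)³ = 8.011 × 10⁻⁶
Mimas: (3.75 × 10¹⁹) / (1.86 × 10⁸)³ = 5.828 × 10⁻⁶
Ratio (larger/smaller) = 1.37

Enceladus, by a factor of ≈ 1.37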